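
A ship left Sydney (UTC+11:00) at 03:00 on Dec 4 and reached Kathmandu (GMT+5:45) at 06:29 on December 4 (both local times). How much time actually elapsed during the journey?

Departure in UTC: 03:00 − 11:00 = 16:00 on Dec 3.
Arrival in UTC: 06:29 − 5:45 = 00:44 on Dec 4.
Elapsed = 00:44 − 16:00 (+1 day) = 8 hours 44 minutes.

8 hours 44 minutes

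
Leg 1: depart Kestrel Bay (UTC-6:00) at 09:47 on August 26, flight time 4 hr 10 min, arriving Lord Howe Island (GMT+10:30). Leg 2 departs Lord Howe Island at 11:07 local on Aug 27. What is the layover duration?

4 hours 40 minutes

Convert departure to UTC: 09:47 + 6:00 = 15:47 UTC on Aug 26.
Add 4 hours 10 minutes flight time → 19:57 UTC.
Lord Howe Island is UTC+10:30, so local arrival = 19:57 + 10:30 = 06:27 on Aug 27.
Layover = 11:07 − 06:27 = 4 hours 40 minutes.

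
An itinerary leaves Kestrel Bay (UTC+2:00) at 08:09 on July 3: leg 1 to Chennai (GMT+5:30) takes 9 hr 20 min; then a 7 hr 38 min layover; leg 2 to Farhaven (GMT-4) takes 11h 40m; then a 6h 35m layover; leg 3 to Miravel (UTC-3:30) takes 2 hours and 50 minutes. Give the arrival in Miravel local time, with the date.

Convert departure to UTC: 08:09 − 2:00 = 06:09 UTC on Jul 3.
Add 9 hours 20 minutes leg 1 → 15:29 UTC.
Add 7 hours and 38 minutes layover in Chennai → 23:07 UTC.
Add 11 hours and 40 minutes leg 2 → 10:47 UTC (Jul 4).
Add 6 hours 35 minutes layover in Farhaven → 17:22 UTC.
Add 2 hours and 50 minutes leg 3 → 20:12 UTC.
Miravel is UTC−3:30, so local arrival = 20:12 − 3:30 = 16:42 on Jul 4.

16:42 on July 4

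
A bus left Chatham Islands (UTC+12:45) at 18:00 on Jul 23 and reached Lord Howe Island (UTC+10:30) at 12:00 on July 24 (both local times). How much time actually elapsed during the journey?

Lord Howe Island is 2:15 behind Chatham Islands.
Clock-face elapsed time (ignoring zones) is 18 hours.
Actual elapsed = 18 hours + 2:15 = 20 hours 15 minutes.

20 hours 15 minutes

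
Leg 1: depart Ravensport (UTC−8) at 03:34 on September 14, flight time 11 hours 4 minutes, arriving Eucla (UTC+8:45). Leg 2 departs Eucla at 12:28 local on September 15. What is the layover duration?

5 hours 5 minutes

Convert departure to UTC: 03:34 + 8:00 = 11:34 UTC on Sep 14.
Add 11 hours and 4 minutes flight time → 22:38 UTC.
Eucla is UTC+8:45, so local arrival = 22:38 + 8:45 = 07:23 on Sep 15.
Layover = 12:28 − 07:23 = 5 hours 5 minutes.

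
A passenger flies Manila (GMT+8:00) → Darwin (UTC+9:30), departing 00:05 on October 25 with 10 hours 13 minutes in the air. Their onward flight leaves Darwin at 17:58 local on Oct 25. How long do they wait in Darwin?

Convert departure to UTC: 00:05 − 8:00 = 16:05 UTC on Oct 24.
Add 10 hours 13 minutes flight time → 02:18 UTC (Oct 25).
Darwin is UTC+9:30, so local arrival = 02:18 + 9:30 = 11:48 on Oct 25.
Layover = 17:58 − 11:48 = 6 hours 10 minutes.

6 hours 10 minutes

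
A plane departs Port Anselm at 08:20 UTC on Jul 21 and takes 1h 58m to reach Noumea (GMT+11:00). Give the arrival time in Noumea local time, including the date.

Departure is given in UTC: 08:20 on Jul 21.
Add 1 hour and 58 minutes → 10:18 UTC.
Noumea is UTC+11:00: 10:18 + 11:00 = 21:18 on Jul 21.

21:18 on July 21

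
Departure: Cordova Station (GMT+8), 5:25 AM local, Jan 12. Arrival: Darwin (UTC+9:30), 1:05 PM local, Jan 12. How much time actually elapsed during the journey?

Departure in UTC: 5:25 AM − 8:00 = 9:25 PM on Jan 11.
Arrival in UTC: 1:05 PM − 9:30 = 3:35 AM on Jan 12.
Elapsed = 3:35 AM − 9:25 PM (+1 day) = 6 hours 10 minutes.

6 hours 10 minutes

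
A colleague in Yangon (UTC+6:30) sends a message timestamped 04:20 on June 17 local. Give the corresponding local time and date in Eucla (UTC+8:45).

06:35 on Jun 17

Eucla is 2:15 ahead of Yangon.
Shift by the zone difference: 04:20 + 2:15 = 06:35 on Jun 17 in Eucla.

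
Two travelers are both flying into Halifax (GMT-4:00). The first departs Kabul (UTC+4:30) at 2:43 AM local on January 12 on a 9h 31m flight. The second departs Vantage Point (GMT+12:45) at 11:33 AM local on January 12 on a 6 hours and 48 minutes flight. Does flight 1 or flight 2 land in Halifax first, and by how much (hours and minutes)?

the second, by 2 hours 8 minutes

Flight 1 in UTC: 2:43 AM − 4:30 = 10:13 PM on Jan 11.
+9 hours 31 minutes → arrive 7:44 AM UTC on Jan 12.
Flight 2 in UTC: 11:33 AM − 12:45 = 10:48 PM on Jan 11.
+6 hours and 48 minutes → arrive 5:36 AM UTC on Jan 12.
Flight 2 lands earlier by 2 hours 8 minutes.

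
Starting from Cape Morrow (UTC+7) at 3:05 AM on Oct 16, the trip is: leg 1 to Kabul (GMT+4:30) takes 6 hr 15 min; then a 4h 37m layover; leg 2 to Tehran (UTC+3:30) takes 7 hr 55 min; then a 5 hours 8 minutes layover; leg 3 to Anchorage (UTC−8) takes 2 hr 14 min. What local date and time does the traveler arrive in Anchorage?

Convert departure to UTC: 3:05 AM − 7:00 = 8:05 PM UTC on Oct 15.
Add 6 hours and 15 minutes leg 1 → 2:20 AM UTC (Oct 16).
Add 4 hours 37 minutes layover in Kabul → 6:57 AM UTC.
Add 7 hours and 55 minutes leg 2 → 2:52 PM UTC.
Add 5 hours and 8 minutes layover in Tehran → 8:00 PM UTC.
Add 2 hours and 14 minutes leg 3 → 10:14 PM UTC.
Anchorage is UTC−8:00, so local arrival = 10:14 PM − 8:00 = 2:14 PM on Oct 16.

2:14 PM on October 16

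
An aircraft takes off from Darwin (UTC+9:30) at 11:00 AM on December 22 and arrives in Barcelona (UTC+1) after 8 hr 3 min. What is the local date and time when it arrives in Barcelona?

10:33 AM on December 22

Barcelona is 8:30 behind Darwin.
After 8 hours 3 minutes it is 7:03 PM in Darwin.
Shift by the zone difference: 7:03 PM − 8:30 = 10:33 AM on Dec 22 in Barcelona.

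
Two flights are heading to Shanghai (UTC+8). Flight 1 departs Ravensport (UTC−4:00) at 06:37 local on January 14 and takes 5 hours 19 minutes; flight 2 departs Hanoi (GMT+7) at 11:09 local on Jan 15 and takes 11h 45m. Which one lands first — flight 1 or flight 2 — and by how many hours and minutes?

Flight 1 in UTC: 06:37 + 4:00 = 10:37 on Jan 14.
+5 hours 19 minutes → arrive 15:56 UTC on Jan 14.
Flight 2 in UTC: 11:09 − 7:00 = 04:09 on Jan 15.
+11 hours 45 minutes → arrive 15:54 UTC on Jan 15.
Flight 1 lands earlier by 23 hours 58 minutes.

the first, by 23 hours 58 minutes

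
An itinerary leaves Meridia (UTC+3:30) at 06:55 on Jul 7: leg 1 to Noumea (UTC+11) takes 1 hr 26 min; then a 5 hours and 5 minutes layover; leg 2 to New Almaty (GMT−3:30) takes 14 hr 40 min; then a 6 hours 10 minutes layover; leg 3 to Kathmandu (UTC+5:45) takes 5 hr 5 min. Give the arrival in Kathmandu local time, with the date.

17:36 on July 8

Convert departure to UTC: 06:55 − 3:30 = 03:25 UTC on Jul 7.
Add 1 hour 26 minutes leg 1 → 04:51 UTC.
Add 5 hours and 5 minutes layover in Noumea → 09:56 UTC.
Add 14 hours 40 minutes leg 2 → 00:36 UTC (Jul 8).
Add 6 hours 10 minutes layover in New Almaty → 06:46 UTC.
Add 5 hours and 5 minutes leg 3 → 11:51 UTC.
Kathmandu is UTC+5:45, so local arrival = 11:51 + 5:45 = 17:36 on Jul 8.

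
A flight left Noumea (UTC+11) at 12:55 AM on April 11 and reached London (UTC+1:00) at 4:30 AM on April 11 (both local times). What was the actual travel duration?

13 hours 35 minutes

London is 10:00 behind Noumea.
Clock-face elapsed time (ignoring zones) is 3 hours 35 minutes.
Actual elapsed = 3 hours 35 minutes + 10:00 = 13 hours 35 minutes.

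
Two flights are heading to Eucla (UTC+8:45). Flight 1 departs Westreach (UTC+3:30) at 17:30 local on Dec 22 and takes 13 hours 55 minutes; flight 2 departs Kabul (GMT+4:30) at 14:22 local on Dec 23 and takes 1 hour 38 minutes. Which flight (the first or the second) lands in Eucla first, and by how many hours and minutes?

the first, by 7 hours 35 minutes

Flight 1 in UTC: 17:30 − 3:30 = 14:00 on Dec 22.
+13 hours and 55 minutes → arrive 03:55 UTC on Dec 23.
Flight 2 in UTC: 14:22 − 4:30 = 09:52 on Dec 23.
+1 hour and 38 minutes → arrive 11:30 UTC on Dec 23.
Flight 1 lands earlier by 7 hours 35 minutes.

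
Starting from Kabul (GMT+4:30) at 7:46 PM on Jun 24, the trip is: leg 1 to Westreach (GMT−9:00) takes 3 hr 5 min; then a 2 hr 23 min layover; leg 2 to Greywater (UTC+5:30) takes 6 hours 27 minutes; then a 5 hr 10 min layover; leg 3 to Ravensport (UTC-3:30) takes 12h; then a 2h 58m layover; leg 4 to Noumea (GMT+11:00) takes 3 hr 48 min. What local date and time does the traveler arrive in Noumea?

2:07 PM on June 26

Convert departure to UTC: 7:46 PM − 4:30 = 3:16 PM UTC on Jun 24.
Add 3 hours and 5 minutes leg 1 → 6:21 PM UTC.
Add 2 hours and 23 minutes layover in Westreach → 8:44 PM UTC.
Add 6 hours and 27 minutes leg 2 → 3:11 AM UTC (Jun 25).
Add 5 hours and 10 minutes layover in Greywater → 8:21 AM UTC.
Add 12 hours leg 3 → 8:21 PM UTC.
Add 2 hours and 58 minutes layover in Ravensport → 11:19 PM UTC.
Add 3 hours 48 minutes leg 4 → 3:07 AM UTC (Jun 26).
Noumea is UTC+11:00, so local arrival = 3:07 AM + 11:00 = 2:07 PM on Jun 26.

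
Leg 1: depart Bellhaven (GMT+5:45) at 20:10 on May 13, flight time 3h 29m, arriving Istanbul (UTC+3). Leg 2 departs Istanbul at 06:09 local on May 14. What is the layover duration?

Convert departure to UTC: 20:10 − 5:45 = 14:25 UTC on May 13.
Add 3 hours 29 minutes flight time → 17:54 UTC.
Istanbul is UTC+3:00, so local arrival = 17:54 + 3:00 = 20:54 on May 13.
Layover = 06:09 − 20:54 (+1 day) = 9 hours 15 minutes.

9 hours 15 minutes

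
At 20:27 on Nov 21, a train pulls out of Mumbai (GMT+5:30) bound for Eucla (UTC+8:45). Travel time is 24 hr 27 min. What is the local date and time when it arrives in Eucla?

00:09 on November 23

Convert departure to UTC: 20:27 − 5:30 = 14:57 UTC on Nov 21.
Add 24 hours 27 minutes travel time → 15:24 UTC (Nov 22).
Eucla is UTC+8:45, so local arrival = 15:24 + 8:45 = 00:09 on Nov 23.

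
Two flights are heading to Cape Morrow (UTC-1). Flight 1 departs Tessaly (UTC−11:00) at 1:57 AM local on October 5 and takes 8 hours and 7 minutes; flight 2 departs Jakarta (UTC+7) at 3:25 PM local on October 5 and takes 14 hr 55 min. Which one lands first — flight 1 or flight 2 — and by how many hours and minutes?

Flight 1 in UTC: 1:57 AM + 11:00 = 12:57 PM on Oct 5.
+8 hours 7 minutes → arrive 9:04 PM UTC on Oct 5.
Flight 2 in UTC: 3:25 PM − 7:00 = 8:25 AM on Oct 5.
+14 hours and 55 minutes → arrive 11:20 PM UTC on Oct 5.
Flight 1 lands earlier by 2 hours 16 minutes.

the first, by 2 hours 16 minutes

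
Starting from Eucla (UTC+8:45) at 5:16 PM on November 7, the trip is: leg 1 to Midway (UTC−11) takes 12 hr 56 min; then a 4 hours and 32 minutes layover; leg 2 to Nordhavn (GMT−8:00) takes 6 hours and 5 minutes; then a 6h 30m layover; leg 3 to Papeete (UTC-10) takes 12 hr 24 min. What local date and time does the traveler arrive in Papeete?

4:58 PM on November 8

Convert departure to UTC: 5:16 PM − 8:45 = 8:31 AM UTC on Nov 7.
Add 12 hours and 56 minutes leg 1 → 9:27 PM UTC.
Add 4 hours and 32 minutes layover in Midway → 1:59 AM UTC (Nov 8).
Add 6 hours 5 minutes leg 2 → 8:04 AM UTC.
Add 6 hours 30 minutes layover in Nordhavn → 2:34 PM UTC.
Add 12 hours 24 minutes leg 3 → 2:58 AM UTC (Nov 9).
Papeete is UTC−10:00, so local arrival = 2:58 AM − 10:00 = 4:58 PM on Nov 8.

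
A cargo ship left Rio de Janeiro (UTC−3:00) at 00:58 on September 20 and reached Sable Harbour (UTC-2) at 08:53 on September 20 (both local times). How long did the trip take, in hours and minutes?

Departure in UTC: 00:58 + 3:00 = 03:58 on Sep 20.
Arrival in UTC: 08:53 + 2:00 = 10:53 on Sep 20.
Elapsed = 10:53 − 03:58 = 6 hours 55 minutes.

6 hours 55 minutes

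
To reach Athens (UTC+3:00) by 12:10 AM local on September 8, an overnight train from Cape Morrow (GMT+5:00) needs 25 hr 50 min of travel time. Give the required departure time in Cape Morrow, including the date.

Target arrival in UTC: 12:10 AM − 3:00 = 9:10 PM on Sep 7.
Subtract 25 hours 50 minutes → departure 7:20 PM UTC on Sep 6.
Cape Morrow is UTC+5:00: 7:20 PM + 5:00 = 12:20 AM on Sep 7.

12:20 AM on September 7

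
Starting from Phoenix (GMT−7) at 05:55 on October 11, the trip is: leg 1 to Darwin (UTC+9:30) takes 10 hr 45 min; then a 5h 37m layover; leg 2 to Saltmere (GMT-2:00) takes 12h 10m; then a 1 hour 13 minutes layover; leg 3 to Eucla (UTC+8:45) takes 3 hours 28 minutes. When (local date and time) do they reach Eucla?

06:53 on Oct 13

Convert departure to UTC: 05:55 + 7:00 = 12:55 UTC on Oct 11.
Add 10 hours 45 minutes leg 1 → 23:40 UTC.
Add 5 hours 37 minutes layover in Darwin → 05:17 UTC (Oct 12).
Add 12 hours and 10 minutes leg 2 → 17:27 UTC.
Add 1 hour and 13 minutes layover in Saltmere → 18:40 UTC.
Add 3 hours and 28 minutes leg 3 → 22:08 UTC.
Eucla is UTC+8:45, so local arrival = 22:08 + 8:45 = 06:53 on Oct 13.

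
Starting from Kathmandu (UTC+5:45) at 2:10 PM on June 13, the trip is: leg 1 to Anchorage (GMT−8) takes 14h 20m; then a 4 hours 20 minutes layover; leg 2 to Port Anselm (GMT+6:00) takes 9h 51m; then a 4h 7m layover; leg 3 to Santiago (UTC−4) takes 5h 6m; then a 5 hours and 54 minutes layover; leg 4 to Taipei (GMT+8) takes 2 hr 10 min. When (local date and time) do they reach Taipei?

Convert departure to UTC: 2:10 PM − 5:45 = 8:25 AM UTC on Jun 13.
Add 14 hours 20 minutes leg 1 → 10:45 PM UTC.
Add 4 hours and 20 minutes layover in Anchorage → 3:05 AM UTC (Jun 14).
Add 9 hours 51 minutes leg 2 → 12:56 PM UTC.
Add 4 hours and 7 minutes layover in Port Anselm → 5:03 PM UTC.
Add 5 hours 6 minutes leg 3 → 10:09 PM UTC.
Add 5 hours 54 minutes layover in Santiago → 4:03 AM UTC (Jun 15).
Add 2 hours and 10 minutes leg 4 → 6:13 AM UTC.
Taipei is UTC+8:00, so local arrival = 6:13 AM + 8:00 = 2:13 PM on Jun 15.

2:13 PM on June 15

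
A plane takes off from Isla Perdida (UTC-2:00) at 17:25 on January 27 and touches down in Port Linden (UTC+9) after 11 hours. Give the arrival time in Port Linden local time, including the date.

15:25 on January 28

Convert departure to UTC: 17:25 + 2:00 = 19:25 UTC on Jan 27.
Add 11 hours travel time → 06:25 UTC (Jan 28).
Port Linden is UTC+9:00, so local arrival = 06:25 + 9:00 = 15:25 on Jan 28.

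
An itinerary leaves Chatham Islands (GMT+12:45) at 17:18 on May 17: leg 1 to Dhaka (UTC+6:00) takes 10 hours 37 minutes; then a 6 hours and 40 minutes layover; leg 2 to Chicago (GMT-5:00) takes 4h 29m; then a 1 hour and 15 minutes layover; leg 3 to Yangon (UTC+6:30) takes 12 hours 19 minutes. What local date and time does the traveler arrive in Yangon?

22:23 on May 18

Convert departure to UTC: 17:18 − 12:45 = 04:33 UTC on May 17.
Add 10 hours and 37 minutes leg 1 → 15:10 UTC.
Add 6 hours 40 minutes layover in Dhaka → 21:50 UTC.
Add 4 hours 29 minutes leg 2 → 02:19 UTC (May 18).
Add 1 hour and 15 minutes layover in Chicago → 03:34 UTC.
Add 12 hours 19 minutes leg 3 → 15:53 UTC.
Yangon is UTC+6:30, so local arrival = 15:53 + 6:30 = 22:23 on May 18.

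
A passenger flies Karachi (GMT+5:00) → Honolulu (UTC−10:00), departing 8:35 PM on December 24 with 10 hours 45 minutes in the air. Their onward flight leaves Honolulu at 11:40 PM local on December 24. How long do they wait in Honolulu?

7 hours 20 minutes

Convert departure to UTC: 8:35 PM − 5:00 = 3:35 PM UTC on Dec 24.
Add 10 hours and 45 minutes flight time → 2:20 AM UTC (Dec 25).
Honolulu is UTC−10:00, so local arrival = 2:20 AM − 10:00 = 4:20 PM on Dec 24.
Layover = 11:40 PM − 4:20 PM = 7 hours 20 minutes.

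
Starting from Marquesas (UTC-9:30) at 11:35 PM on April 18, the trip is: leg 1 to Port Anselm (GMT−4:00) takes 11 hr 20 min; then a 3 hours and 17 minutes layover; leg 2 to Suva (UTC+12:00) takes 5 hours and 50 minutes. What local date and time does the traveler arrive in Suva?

5:32 PM on April 20

Convert departure to UTC: 11:35 PM + 9:30 = 9:05 AM UTC on Apr 19.
Add 11 hours and 20 minutes leg 1 → 8:25 PM UTC.
Add 3 hours and 17 minutes layover in Port Anselm → 11:42 PM UTC.
Add 5 hours 50 minutes leg 2 → 5:32 AM UTC (Apr 20).
Suva is UTC+12:00, so local arrival = 5:32 AM + 12:00 = 5:32 PM on Apr 20.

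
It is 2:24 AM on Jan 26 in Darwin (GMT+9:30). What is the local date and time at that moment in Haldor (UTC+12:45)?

5:39 AM on Jan 26

Haldor is 3:15 ahead of Darwin.
Shift by the zone difference: 2:24 AM + 3:15 = 5:39 AM on Jan 26 in Haldor.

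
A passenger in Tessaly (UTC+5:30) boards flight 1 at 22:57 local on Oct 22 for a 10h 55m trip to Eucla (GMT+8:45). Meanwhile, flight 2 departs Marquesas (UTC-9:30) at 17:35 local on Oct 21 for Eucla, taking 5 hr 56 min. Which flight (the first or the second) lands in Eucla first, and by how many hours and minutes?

the second, by 19 hours 21 minutes

Flight 1 in UTC: 22:57 − 5:30 = 17:27 on Oct 22.
+10 hours 55 minutes → arrive 04:22 UTC on Oct 23.
Flight 2 in UTC: 17:35 + 9:30 = 03:05 on Oct 22.
+5 hours 56 minutes → arrive 09:01 UTC on Oct 22.
Flight 2 lands earlier by 19 hours 21 minutes.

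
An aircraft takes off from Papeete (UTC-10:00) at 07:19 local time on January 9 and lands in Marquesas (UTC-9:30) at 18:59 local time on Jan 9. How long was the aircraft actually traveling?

11 hours 10 minutes

Departure in UTC: 07:19 + 10:00 = 17:19 on Jan 9.
Arrival in UTC: 18:59 + 9:30 = 04:29 on Jan 10.
Elapsed = 04:29 − 17:19 (+1 day) = 11 hours 10 minutes.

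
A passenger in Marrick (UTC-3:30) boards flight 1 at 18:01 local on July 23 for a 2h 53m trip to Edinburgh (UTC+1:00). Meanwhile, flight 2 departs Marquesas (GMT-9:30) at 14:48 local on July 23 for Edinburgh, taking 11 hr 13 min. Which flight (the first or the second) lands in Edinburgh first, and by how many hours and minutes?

the first, by 11 hours 7 minutes

Flight 1 in UTC: 18:01 + 3:30 = 21:31 on Jul 23.
+2 hours 53 minutes → arrive 00:24 UTC on Jul 24.
Flight 2 in UTC: 14:48 + 9:30 = 00:18 on Jul 24.
+11 hours and 13 minutes → arrive 11:31 UTC on Jul 24.
Flight 1 lands earlier by 11 hours 7 minutes.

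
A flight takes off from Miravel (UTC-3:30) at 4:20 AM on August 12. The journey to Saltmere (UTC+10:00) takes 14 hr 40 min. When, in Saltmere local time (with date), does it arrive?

Saltmere is 13:30 ahead of Miravel.
After 14 hours 40 minutes it is 7:00 PM in Miravel.
Shift by the zone difference: 7:00 PM + 13:30 = 8:30 AM on Aug 13 in Saltmere.

8:30 AM on August 13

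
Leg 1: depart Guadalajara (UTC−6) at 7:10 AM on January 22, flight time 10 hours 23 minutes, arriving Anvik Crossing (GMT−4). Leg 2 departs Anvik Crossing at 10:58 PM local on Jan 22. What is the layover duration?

3 hours 25 minutes

Convert departure to UTC: 7:10 AM + 6:00 = 1:10 PM UTC on Jan 22.
Add 10 hours 23 minutes flight time → 11:33 PM UTC.
Anvik Crossing is UTC−4:00, so local arrival = 11:33 PM − 4:00 = 7:33 PM on Jan 22.
Layover = 10:58 PM − 7:33 PM = 3 hours 25 minutes.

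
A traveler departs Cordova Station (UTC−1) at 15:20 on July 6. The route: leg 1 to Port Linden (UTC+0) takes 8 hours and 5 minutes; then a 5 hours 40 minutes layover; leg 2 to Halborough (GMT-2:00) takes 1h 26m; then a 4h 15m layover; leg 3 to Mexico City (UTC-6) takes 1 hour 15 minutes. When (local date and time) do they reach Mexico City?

Convert departure to UTC: 15:20 + 1:00 = 16:20 UTC on Jul 6.
Add 8 hours 5 minutes leg 1 → 00:25 UTC (Jul 7).
Add 5 hours 40 minutes layover in Port Linden → 06:05 UTC.
Add 1 hour and 26 minutes leg 2 → 07:31 UTC.
Add 4 hours and 15 minutes layover in Halborough → 11:46 UTC.
Add 1 hour 15 minutes leg 3 → 13:01 UTC.
Mexico City is UTC−6:00, so local arrival = 13:01 − 6:00 = 07:01 on Jul 7.

07:01 on July 7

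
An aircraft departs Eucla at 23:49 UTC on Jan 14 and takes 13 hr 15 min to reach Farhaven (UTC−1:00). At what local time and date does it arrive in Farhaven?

Departure is given in UTC: 23:49 on Jan 14.
Add 13 hours and 15 minutes → 13:04 UTC (Jan 15).
Farhaven is UTC−1:00: 13:04 − 1:00 = 12:04 on Jan 15.

12:04 on January 15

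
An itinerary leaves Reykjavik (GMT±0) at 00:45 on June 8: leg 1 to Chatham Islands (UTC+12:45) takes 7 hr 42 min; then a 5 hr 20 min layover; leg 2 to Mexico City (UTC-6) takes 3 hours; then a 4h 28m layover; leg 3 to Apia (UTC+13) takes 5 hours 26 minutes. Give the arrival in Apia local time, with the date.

Reykjavik is at UTC+0, so departure is already 00:45 UTC on Jun 8.
Add 7 hours 42 minutes leg 1 → 08:27 UTC.
Add 5 hours and 20 minutes layover in Chatham Islands → 13:47 UTC.
Add 3 hours leg 2 → 16:47 UTC.
Add 4 hours 28 minutes layover in Mexico City → 21:15 UTC.
Add 5 hours and 26 minutes leg 3 → 02:41 UTC (Jun 9).
Apia is UTC+13:00, so local arrival = 02:41 + 13:00 = 15:41 on Jun 9.

15:41 on June 9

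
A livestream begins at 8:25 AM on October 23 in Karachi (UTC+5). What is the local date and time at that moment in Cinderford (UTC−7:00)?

In UTC: 8:25 AM − 5:00 = 3:25 AM on Oct 23.
Cinderford is UTC−7:00: 3:25 AM − 7:00 = 8:25 PM on Oct 22.

8:25 PM on October 22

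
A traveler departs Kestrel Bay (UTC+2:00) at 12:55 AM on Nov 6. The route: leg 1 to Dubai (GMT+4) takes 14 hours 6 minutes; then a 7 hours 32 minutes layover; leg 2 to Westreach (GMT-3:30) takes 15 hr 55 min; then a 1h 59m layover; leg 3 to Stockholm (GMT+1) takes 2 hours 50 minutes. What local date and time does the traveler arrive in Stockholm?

Convert departure to UTC: 12:55 AM − 2:00 = 10:55 PM UTC on Nov 5.
Add 14 hours 6 minutes leg 1 → 1:01 PM UTC (Nov 6).
Add 7 hours and 32 minutes layover in Dubai → 8:33 PM UTC.
Add 15 hours 55 minutes leg 2 → 12:28 PM UTC (Nov 7).
Add 1 hour 59 minutes layover in Westreach → 2:27 PM UTC.
Add 2 hours 50 minutes leg 3 → 5:17 PM UTC.
Stockholm is UTC+1:00, so local arrival = 5:17 PM + 1:00 = 6:17 PM on Nov 7.

6:17 PM on November 7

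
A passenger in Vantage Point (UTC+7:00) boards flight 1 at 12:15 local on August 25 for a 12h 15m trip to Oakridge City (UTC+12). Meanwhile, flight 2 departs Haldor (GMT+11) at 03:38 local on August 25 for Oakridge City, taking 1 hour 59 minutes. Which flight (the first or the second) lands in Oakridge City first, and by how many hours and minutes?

Flight 1 in UTC: 12:15 − 7:00 = 05:15 on Aug 25.
+12 hours 15 minutes → arrive 17:30 UTC on Aug 25.
Flight 2 in UTC: 03:38 − 11:00 = 16:38 on Aug 24.
+1 hour 59 minutes → arrive 18:37 UTC on Aug 24.
Flight 2 lands earlier by 22 hours 53 minutes.

the second, by 22 hours 53 minutes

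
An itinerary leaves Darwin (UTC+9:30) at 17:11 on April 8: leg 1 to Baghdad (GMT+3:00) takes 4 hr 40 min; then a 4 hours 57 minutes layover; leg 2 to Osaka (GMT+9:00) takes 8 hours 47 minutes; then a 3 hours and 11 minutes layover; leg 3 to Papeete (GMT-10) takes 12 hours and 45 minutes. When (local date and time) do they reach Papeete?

Convert departure to UTC: 17:11 − 9:30 = 07:41 UTC on Apr 8.
Add 4 hours and 40 minutes leg 1 → 12:21 UTC.
Add 4 hours 57 minutes layover in Baghdad → 17:18 UTC.
Add 8 hours and 47 minutes leg 2 → 02:05 UTC (Apr 9).
Add 3 hours 11 minutes layover in Osaka → 05:16 UTC.
Add 12 hours 45 minutes leg 3 → 18:01 UTC.
Papeete is UTC−10:00, so local arrival = 18:01 − 10:00 = 08:01 on Apr 9.

08:01 on Apr 9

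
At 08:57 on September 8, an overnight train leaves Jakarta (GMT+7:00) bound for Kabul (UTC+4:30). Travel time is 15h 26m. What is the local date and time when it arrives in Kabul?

21:53 on September 8

Convert departure to UTC: 08:57 − 7:00 = 01:57 UTC on Sep 8.
Add 15 hours and 26 minutes travel time → 17:23 UTC.
Kabul is UTC+4:30, so local arrival = 17:23 + 4:30 = 21:53 on Sep 8.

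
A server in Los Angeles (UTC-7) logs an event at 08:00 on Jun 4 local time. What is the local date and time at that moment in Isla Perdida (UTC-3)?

12:00 on Jun 4

Isla Perdida is 4:00 ahead of Los Angeles.
Shift by the zone difference: 08:00 + 4:00 = 12:00 on Jun 4 in Isla Perdida.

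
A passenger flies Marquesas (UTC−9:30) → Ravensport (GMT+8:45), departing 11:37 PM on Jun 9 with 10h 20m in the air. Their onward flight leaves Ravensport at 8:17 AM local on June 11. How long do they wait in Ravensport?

4 hours 5 minutes

Convert departure to UTC: 11:37 PM + 9:30 = 9:07 AM UTC on Jun 10.
Add 10 hours and 20 minutes flight time → 7:27 PM UTC.
Ravensport is UTC+8:45, so local arrival = 7:27 PM + 8:45 = 4:12 AM on Jun 11.
Layover = 8:17 AM − 4:12 AM = 4 hours 5 minutes.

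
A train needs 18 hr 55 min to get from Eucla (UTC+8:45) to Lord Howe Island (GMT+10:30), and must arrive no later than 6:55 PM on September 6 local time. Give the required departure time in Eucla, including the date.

10:15 PM on September 5

Target arrival in UTC: 6:55 PM − 10:30 = 8:25 AM on Sep 6.
Subtract 18 hours 55 minutes → departure 1:30 PM UTC on Sep 5.
Eucla is UTC+8:45: 1:30 PM + 8:45 = 10:15 PM on Sep 5.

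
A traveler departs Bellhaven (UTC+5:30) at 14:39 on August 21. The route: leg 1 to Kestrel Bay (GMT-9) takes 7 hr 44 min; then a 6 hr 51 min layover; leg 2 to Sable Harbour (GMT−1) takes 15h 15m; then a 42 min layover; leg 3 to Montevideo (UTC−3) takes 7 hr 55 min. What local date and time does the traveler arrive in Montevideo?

20:36 on August 22

Convert departure to UTC: 14:39 − 5:30 = 09:09 UTC on Aug 21.
Add 7 hours and 44 minutes leg 1 → 16:53 UTC.
Add 6 hours and 51 minutes layover in Kestrel Bay → 23:44 UTC.
Add 15 hours 15 minutes leg 2 → 14:59 UTC (Aug 22).
Add 42 minutes layover in Sable Harbour → 15:41 UTC.
Add 7 hours and 55 minutes leg 3 → 23:36 UTC.
Montevideo is UTC−3:00, so local arrival = 23:36 − 3:00 = 20:36 on Aug 22.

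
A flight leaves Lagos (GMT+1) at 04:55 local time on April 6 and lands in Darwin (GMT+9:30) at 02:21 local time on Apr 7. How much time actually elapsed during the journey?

Darwin is 8:30 ahead of Lagos.
Clock-face elapsed time (ignoring zones) is 21 hours 26 minutes.
Actual elapsed = 21 hours 26 minutes − 8:30 = 12 hours 56 minutes.

12 hours 56 minutes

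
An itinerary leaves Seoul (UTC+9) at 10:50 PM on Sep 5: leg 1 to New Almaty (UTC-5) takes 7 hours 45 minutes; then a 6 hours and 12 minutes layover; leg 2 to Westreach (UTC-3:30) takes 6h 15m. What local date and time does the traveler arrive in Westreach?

6:32 AM on September 6

Convert departure to UTC: 10:50 PM − 9:00 = 1:50 PM UTC on Sep 5.
Add 7 hours 45 minutes leg 1 → 9:35 PM UTC.
Add 6 hours and 12 minutes layover in New Almaty → 3:47 AM UTC (Sep 6).
Add 6 hours 15 minutes leg 2 → 10:02 AM UTC.
Westreach is UTC−3:30, so local arrival = 10:02 AM − 3:30 = 6:32 AM on Sep 6.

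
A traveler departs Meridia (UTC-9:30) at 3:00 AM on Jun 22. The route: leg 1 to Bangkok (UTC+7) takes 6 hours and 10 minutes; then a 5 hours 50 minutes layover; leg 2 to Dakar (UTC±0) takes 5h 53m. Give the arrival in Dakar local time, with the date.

6:23 AM on June 23

Convert departure to UTC: 3:00 AM + 9:30 = 12:30 PM UTC on Jun 22.
Add 6 hours and 10 minutes leg 1 → 6:40 PM UTC.
Add 5 hours 50 minutes layover in Bangkok → 12:30 AM UTC (Jun 23).
Add 5 hours 53 minutes leg 2 → 6:23 AM UTC.
Dakar is UTC+0, so local arrival is the same: 6:23 AM on Jun 23.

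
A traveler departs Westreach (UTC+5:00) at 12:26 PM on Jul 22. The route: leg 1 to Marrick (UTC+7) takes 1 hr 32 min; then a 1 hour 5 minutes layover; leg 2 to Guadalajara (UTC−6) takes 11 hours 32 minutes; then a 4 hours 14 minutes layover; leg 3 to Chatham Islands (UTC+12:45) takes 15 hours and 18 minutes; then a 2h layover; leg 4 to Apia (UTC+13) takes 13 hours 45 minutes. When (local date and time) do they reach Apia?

Convert departure to UTC: 12:26 PM − 5:00 = 7:26 AM UTC on Jul 22.
Add 1 hour 32 minutes leg 1 → 8:58 AM UTC.
Add 1 hour and 5 minutes layover in Marrick → 10:03 AM UTC.
Add 11 hours and 32 minutes leg 2 → 9:35 PM UTC.
Add 4 hours and 14 minutes layover in Guadalajara → 1:49 AM UTC (Jul 23).
Add 15 hours and 18 minutes leg 3 → 5:07 PM UTC.
Add 2 hours layover in Chatham Islands → 7:07 PM UTC.
Add 13 hours and 45 minutes leg 4 → 8:52 AM UTC (Jul 24).
Apia is UTC+13:00, so local arrival = 8:52 AM + 13:00 = 9:52 PM on Jul 24.

9:52 PM on Jul 24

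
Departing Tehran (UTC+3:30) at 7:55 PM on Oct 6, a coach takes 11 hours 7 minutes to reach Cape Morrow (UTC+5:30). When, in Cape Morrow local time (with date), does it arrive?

9:02 AM on October 7

Convert departure to UTC: 7:55 PM − 3:30 = 4:25 PM UTC on Oct 6.
Add 11 hours 7 minutes travel time → 3:32 AM UTC (Oct 7).
Cape Morrow is UTC+5:30, so local arrival = 3:32 AM + 5:30 = 9:02 AM on Oct 7.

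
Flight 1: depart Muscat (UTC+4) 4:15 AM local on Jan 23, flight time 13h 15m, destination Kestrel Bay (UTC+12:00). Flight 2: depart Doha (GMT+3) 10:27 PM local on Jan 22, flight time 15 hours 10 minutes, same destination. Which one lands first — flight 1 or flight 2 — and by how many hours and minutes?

the second, by 2 hours 53 minutes

Flight 1 in UTC: 4:15 AM − 4:00 = 12:15 AM on Jan 23.
+13 hours 15 minutes → arrive 1:30 PM UTC on Jan 23.
Flight 2 in UTC: 10:27 PM − 3:00 = 7:27 PM on Jan 22.
+15 hours 10 minutes → arrive 10:37 AM UTC on Jan 23.
Flight 2 lands earlier by 2 hours 53 minutes.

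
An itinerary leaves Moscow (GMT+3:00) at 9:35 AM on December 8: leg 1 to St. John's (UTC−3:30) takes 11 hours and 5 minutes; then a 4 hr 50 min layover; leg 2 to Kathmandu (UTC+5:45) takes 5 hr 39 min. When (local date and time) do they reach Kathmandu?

Convert departure to UTC: 9:35 AM − 3:00 = 6:35 AM UTC on Dec 8.
Add 11 hours and 5 minutes leg 1 → 5:40 PM UTC.
Add 4 hours 50 minutes layover in St. John's → 10:30 PM UTC.
Add 5 hours 39 minutes leg 2 → 4:09 AM UTC (Dec 9).
Kathmandu is UTC+5:45, so local arrival = 4:09 AM + 5:45 = 9:54 AM on Dec 9.

9:54 AM on Dec 9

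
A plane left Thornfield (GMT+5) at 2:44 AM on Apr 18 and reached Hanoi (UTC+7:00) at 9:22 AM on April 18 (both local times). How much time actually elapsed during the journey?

4 hours 38 minutes

Departure in UTC: 2:44 AM − 5:00 = 9:44 PM on Apr 17.
Arrival in UTC: 9:22 AM − 7:00 = 2:22 AM on Apr 18.
Elapsed = 2:22 AM − 9:44 PM (+1 day) = 4 hours 38 minutes.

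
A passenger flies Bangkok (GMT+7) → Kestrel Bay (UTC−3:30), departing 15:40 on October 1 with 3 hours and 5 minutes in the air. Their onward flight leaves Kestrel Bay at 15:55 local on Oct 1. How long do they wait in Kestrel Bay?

Convert departure to UTC: 15:40 − 7:00 = 08:40 UTC on Oct 1.
Add 3 hours and 5 minutes flight time → 11:45 UTC.
Kestrel Bay is UTC−3:30, so local arrival = 11:45 − 3:30 = 08:15 on Oct 1.
Layover = 15:55 − 08:15 = 7 hours 40 minutes.

7 hours 40 minutes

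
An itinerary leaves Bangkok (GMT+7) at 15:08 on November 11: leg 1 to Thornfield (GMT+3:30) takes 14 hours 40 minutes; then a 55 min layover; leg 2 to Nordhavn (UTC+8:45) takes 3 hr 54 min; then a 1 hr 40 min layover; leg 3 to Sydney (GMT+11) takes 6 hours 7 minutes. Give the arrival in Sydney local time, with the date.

22:24 on November 12

Convert departure to UTC: 15:08 − 7:00 = 08:08 UTC on Nov 11.
Add 14 hours and 40 minutes leg 1 → 22:48 UTC.
Add 55 minutes layover in Thornfield → 23:43 UTC.
Add 3 hours and 54 minutes leg 2 → 03:37 UTC (Nov 12).
Add 1 hour and 40 minutes layover in Nordhavn → 05:17 UTC.
Add 6 hours 7 minutes leg 3 → 11:24 UTC.
Sydney is UTC+11:00, so local arrival = 11:24 + 11:00 = 22:24 on Nov 12.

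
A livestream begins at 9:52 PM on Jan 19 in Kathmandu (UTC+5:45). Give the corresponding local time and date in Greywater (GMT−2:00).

2:07 PM on January 19

In UTC: 9:52 PM − 5:45 = 4:07 PM on Jan 19.
Greywater is UTC−2:00: 4:07 PM − 2:00 = 2:07 PM on Jan 19.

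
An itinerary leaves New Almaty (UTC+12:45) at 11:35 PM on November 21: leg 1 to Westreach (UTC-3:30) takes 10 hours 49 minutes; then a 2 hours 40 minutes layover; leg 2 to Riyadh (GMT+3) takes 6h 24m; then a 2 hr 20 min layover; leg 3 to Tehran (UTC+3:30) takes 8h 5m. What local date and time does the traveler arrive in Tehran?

8:38 PM on Nov 22

Convert departure to UTC: 11:35 PM − 12:45 = 10:50 AM UTC on Nov 21.
Add 10 hours 49 minutes leg 1 → 9:39 PM UTC.
Add 2 hours and 40 minutes layover in Westreach → 12:19 AM UTC (Nov 22).
Add 6 hours 24 minutes leg 2 → 6:43 AM UTC.
Add 2 hours 20 minutes layover in Riyadh → 9:03 AM UTC.
Add 8 hours and 5 minutes leg 3 → 5:08 PM UTC.
Tehran is UTC+3:30, so local arrival = 5:08 PM + 3:30 = 8:38 PM on Nov 22.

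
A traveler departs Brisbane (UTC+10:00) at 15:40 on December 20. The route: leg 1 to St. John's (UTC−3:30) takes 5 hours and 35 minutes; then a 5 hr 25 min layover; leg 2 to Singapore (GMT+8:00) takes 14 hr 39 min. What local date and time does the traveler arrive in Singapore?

15:19 on December 21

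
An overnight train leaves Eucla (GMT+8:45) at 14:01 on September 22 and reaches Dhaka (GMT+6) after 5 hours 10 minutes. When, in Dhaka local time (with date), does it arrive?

16:26 on September 22

Convert departure to UTC: 14:01 − 8:45 = 05:16 UTC on Sep 22.
Add 5 hours 10 minutes travel time → 10:26 UTC.
Dhaka is UTC+6:00, so local arrival = 10:26 + 6:00 = 16:26 on Sep 22.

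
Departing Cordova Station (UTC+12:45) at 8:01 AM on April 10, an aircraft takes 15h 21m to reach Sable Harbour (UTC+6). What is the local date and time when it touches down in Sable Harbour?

4:37 PM on April 10

Sable Harbour is 6:45 behind Cordova Station.
After 15 hours 21 minutes it is 11:22 PM in Cordova Station.
Shift by the zone difference: 11:22 PM − 6:45 = 4:37 PM on Apr 10 in Sable Harbour.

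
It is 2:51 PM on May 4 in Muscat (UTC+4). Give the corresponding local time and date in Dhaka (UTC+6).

4:51 PM on May 4

In UTC: 2:51 PM − 4:00 = 10:51 AM on May 4.
Dhaka is UTC+6:00: 10:51 AM + 6:00 = 4:51 PM on May 4.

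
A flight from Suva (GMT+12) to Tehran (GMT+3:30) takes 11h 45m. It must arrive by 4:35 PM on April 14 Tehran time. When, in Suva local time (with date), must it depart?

1:20 PM on April 14

Target arrival in UTC: 4:35 PM − 3:30 = 1:05 PM on Apr 14.
Subtract 11 hours 45 minutes → departure 1:20 AM UTC on Apr 14.
Suva is UTC+12:00: 1:20 AM + 12:00 = 1:20 PM on Apr 14.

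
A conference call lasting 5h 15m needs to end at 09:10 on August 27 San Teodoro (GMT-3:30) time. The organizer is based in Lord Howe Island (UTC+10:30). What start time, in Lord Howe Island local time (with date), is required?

Target end time in UTC: 09:10 + 3:30 = 12:40 on Aug 27.
Subtract 5 hours 15 minutes → start 07:25 UTC on Aug 27.
Lord Howe Island is UTC+10:30: 07:25 + 10:30 = 17:55 on Aug 27.

17:55 on August 27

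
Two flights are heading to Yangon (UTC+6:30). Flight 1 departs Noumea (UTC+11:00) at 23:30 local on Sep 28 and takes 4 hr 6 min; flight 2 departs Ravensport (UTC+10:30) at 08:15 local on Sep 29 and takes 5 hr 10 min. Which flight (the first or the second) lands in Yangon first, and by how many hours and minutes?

Flight 1 in UTC: 23:30 − 11:00 = 12:30 on Sep 28.
+4 hours and 6 minutes → arrive 16:36 UTC on Sep 28.
Flight 2 in UTC: 08:15 − 10:30 = 21:45 on Sep 28.
+5 hours and 10 minutes → arrive 02:55 UTC on Sep 29.
Flight 1 lands earlier by 10 hours 19 minutes.

the first, by 10 hours 19 minutes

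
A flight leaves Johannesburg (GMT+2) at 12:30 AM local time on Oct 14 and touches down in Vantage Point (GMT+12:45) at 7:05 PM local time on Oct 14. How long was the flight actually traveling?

7 hours 50 minutes

Departure in UTC: 12:30 AM − 2:00 = 10:30 PM on Oct 13.
Arrival in UTC: 7:05 PM − 12:45 = 6:20 AM on Oct 14.
Elapsed = 6:20 AM − 10:30 PM (+1 day) = 7 hours 50 minutes.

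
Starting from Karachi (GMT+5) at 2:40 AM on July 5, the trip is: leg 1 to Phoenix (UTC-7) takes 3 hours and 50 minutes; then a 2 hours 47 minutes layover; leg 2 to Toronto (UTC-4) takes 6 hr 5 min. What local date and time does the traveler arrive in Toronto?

Convert departure to UTC: 2:40 AM − 5:00 = 9:40 PM UTC on Jul 4.
Add 3 hours and 50 minutes leg 1 → 1:30 AM UTC (Jul 5).
Add 2 hours and 47 minutes layover in Phoenix → 4:17 AM UTC.
Add 6 hours and 5 minutes leg 2 → 10:22 AM UTC.
Toronto is UTC−4:00, so local arrival = 10:22 AM − 4:00 = 6:22 AM on Jul 5.

6:22 AM on Jul 5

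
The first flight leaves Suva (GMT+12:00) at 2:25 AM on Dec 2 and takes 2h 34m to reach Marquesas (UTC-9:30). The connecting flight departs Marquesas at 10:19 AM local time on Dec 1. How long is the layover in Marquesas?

Convert departure to UTC: 2:25 AM − 12:00 = 2:25 PM UTC on Dec 1.
Add 2 hours 34 minutes flight time → 4:59 PM UTC.
Marquesas is UTC−9:30, so local arrival = 4:59 PM − 9:30 = 7:29 AM on Dec 1.
Layover = 10:19 AM − 7:29 AM = 2 hours 50 minutes.

2 hours 50 minutes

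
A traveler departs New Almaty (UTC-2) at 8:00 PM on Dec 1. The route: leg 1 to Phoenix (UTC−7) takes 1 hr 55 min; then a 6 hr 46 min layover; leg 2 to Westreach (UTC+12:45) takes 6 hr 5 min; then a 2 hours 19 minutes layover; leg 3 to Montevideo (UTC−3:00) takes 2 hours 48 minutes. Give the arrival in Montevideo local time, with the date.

2:53 PM on December 2

Convert departure to UTC: 8:00 PM + 2:00 = 10:00 PM UTC on Dec 1.
Add 1 hour and 55 minutes leg 1 → 11:55 PM UTC.
Add 6 hours 46 minutes layover in Phoenix → 6:41 AM UTC (Dec 2).
Add 6 hours 5 minutes leg 2 → 12:46 PM UTC.
Add 2 hours 19 minutes layover in Westreach → 3:05 PM UTC.
Add 2 hours 48 minutes leg 3 → 5:53 PM UTC.
Montevideo is UTC−3:00, so local arrival = 5:53 PM − 3:00 = 2:53 PM on Dec 2.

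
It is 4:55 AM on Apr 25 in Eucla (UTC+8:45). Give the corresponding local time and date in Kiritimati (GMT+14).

10:10 AM on Apr 25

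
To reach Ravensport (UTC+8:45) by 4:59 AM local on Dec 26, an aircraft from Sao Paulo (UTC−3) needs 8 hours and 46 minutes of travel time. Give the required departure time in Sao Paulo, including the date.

8:28 AM on December 25

Target arrival in UTC: 4:59 AM − 8:45 = 8:14 PM on Dec 25.
Subtract 8 hours and 46 minutes → departure 11:28 AM UTC on Dec 25.
Sao Paulo is UTC−3:00: 11:28 AM − 3:00 = 8:28 AM on Dec 25.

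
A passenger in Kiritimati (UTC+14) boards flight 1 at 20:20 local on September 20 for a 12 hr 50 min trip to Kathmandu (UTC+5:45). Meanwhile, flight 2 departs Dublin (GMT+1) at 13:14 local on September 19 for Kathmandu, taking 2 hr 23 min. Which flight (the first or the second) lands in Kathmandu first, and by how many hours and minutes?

Flight 1 in UTC: 20:20 − 14:00 = 06:20 on Sep 20.
+12 hours 50 minutes → arrive 19:10 UTC on Sep 20.
Flight 2 in UTC: 13:14 − 1:00 = 12:14 on Sep 19.
+2 hours and 23 minutes → arrive 14:37 UTC on Sep 19.
Flight 2 lands earlier by 28 hours 33 minutes.

the second, by 28 hours 33 minutes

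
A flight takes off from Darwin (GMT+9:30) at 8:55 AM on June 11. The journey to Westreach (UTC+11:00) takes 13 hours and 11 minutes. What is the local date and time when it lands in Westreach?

11:36 PM on June 11

Convert departure to UTC: 8:55 AM − 9:30 = 11:25 PM UTC on Jun 10.
Add 13 hours and 11 minutes travel time → 12:36 PM UTC (Jun 11).
Westreach is UTC+11:00, so local arrival = 12:36 PM + 11:00 = 11:36 PM on Jun 11.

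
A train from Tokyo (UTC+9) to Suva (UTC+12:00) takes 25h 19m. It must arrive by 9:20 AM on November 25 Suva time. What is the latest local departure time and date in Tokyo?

5:01 AM on Nov 24

Target arrival in UTC: 9:20 AM − 12:00 = 9:20 PM on Nov 24.
Subtract 25 hours and 19 minutes → departure 8:01 PM UTC on Nov 23.
Tokyo is UTC+9:00: 8:01 PM + 9:00 = 5:01 AM on Nov 24.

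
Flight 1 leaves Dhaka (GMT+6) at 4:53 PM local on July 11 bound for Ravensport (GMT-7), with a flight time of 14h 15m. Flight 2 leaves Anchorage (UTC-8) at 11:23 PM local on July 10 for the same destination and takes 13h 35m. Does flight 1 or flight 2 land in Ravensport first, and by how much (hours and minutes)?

the second, by 4 hours 10 minutes

Flight 1 in UTC: 4:53 PM − 6:00 = 10:53 AM on Jul 11.
+14 hours and 15 minutes → arrive 1:08 AM UTC on Jul 12.
Flight 2 in UTC: 11:23 PM + 8:00 = 7:23 AM on Jul 11.
+13 hours and 35 minutes → arrive 8:58 PM UTC on Jul 11.
Flight 2 lands earlier by 4 hours 10 minutes.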